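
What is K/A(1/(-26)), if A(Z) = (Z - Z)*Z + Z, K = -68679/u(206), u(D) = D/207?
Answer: 184815189/103 ≈ 1.7943e+6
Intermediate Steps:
u(D) = D/207 (u(D) = D*(1/207) = D/207)
K = -14216553/206 (K = -68679/((1/207)*206) = -68679/206/207 = -68679*207/206 = -14216553/206 ≈ -69012.)
A(Z) = Z (A(Z) = 0*Z + Z = 0 + Z = Z)
K/A(1/(-26)) = -14216553/(206*(1/(-26))) = -14216553/(206*(-1/26)) = -14216553/206*(-26) = 184815189/103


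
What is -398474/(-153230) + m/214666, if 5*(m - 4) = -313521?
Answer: 37965634019/16446635590 ≈ 2.3084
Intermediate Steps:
m = -313501/5 (m = 4 + (1/5)*(-313521) = 4 - 313521/5 = -313501/5 ≈ -62700.)
-398474/(-153230) + m/214666 = -398474/(-153230) - 313501/5/214666 = -398474*(-1/153230) - 313501/5*1/214666 = 199237/76615 - 313501/1073330 = 37965634019/16446635590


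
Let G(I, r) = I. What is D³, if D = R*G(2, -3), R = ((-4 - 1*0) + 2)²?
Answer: 512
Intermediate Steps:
R = 4 (R = ((-4 + 0) + 2)² = (-4 + 2)² = (-2)² = 4)
D = 8 (D = 4*2 = 8)
D³ = 8³ = 512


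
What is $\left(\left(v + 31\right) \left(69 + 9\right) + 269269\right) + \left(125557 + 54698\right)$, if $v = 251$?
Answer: $471520$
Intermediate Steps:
$\left(\left(v + 31\right) \left(69 + 9\right) + 269269\right) + \left(125557 + 54698\right) = \left(\left(251 + 31\right) \left(69 + 9\right) + 269269\right) + \left(125557 + 54698\right) = \left(282 \cdot 78 + 269269\right) + 180255 = \left(21996 + 269269\right) + 180255 = 291265 + 180255 = 471520$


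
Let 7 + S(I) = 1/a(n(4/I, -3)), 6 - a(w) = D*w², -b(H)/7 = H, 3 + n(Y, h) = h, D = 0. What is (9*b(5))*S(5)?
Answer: 4305/2 ≈ 2152.5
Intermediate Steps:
n(Y, h) = -3 + h
b(H) = -7*H
a(w) = 6 (a(w) = 6 - 0*w² = 6 - 1*0 = 6 + 0 = 6)
S(I) = -41/6 (S(I) = -7 + 1/6 = -7 + ⅙ = -41/6)
(9*b(5))*S(5) = (9*(-7*5))*(-41/6) = (9*(-35))*(-41/6) = -315*(-41/6) = 4305/2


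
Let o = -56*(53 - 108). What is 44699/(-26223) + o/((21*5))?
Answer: 241503/8741 ≈ 27.629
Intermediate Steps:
o = 3080 (o = -56*(-55) = 3080)
44699/(-26223) + o/((21*5)) = 44699/(-26223) + 3080/((21*5)) = 44699*(-1/26223) + 3080/105 = -44699/26223 + 3080*(1/105) = -44699/26223 + 88/3 = 241503/8741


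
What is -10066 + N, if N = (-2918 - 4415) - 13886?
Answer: -31285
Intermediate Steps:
N = -21219 (N = -7333 - 13886 = -21219)
-10066 + N = -10066 - 21219 = -31285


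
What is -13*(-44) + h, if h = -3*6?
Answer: 554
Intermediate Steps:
h = -18
-13*(-44) + h = -13*(-44) - 18 = 572 - 18 = 554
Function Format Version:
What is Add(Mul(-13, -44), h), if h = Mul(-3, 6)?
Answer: 554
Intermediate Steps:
h = -18
Add(Mul(-13, -44), h) = Add(Mul(-13, -44), -18) = Add(572, -18) = 554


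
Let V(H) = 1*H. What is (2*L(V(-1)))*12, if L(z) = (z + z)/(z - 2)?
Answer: 16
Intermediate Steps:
V(H) = H
L(z) = 2*z/(-2 + z) (L(z) = (2*z)/(-2 + z) = 2*z/(-2 + z))
(2*L(V(-1)))*12 = (2*(2*(-1)/(-2 - 1)))*12 = (2*(2*(-1)/(-3)))*12 = (2*(2*(-1)*(-1/3)))*12 = (2*(2/3))*12 = (4/3)*12 = 16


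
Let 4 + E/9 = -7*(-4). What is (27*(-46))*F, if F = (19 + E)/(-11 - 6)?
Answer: 291870/17 ≈ 17169.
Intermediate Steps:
E = 216 (E = -36 + 9*(-7*(-4)) = -36 + 9*28 = -36 + 252 = 216)
F = -235/17 (F = (19 + 216)/(-11 - 6) = 235/(-17) = 235*(-1/17) = -235/17 ≈ -13.824)
(27*(-46))*F = (27*(-46))*(-235/17) = -1242*(-235/17) = 291870/17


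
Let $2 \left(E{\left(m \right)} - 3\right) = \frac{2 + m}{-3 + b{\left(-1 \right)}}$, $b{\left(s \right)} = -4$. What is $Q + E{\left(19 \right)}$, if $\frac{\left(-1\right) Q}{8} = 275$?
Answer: $- \frac{4397}{2} \approx -2198.5$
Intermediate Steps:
$Q = -2200$ ($Q = \left(-8\right) 275 = -2200$)
$E{\left(m \right)} = \frac{20}{7} - \frac{m}{14}$ ($E{\left(m \right)} = 3 + \frac{\left(2 + m\right) \frac{1}{-3 - 4}}{2} = 3 + \frac{\left(2 + m\right) \frac{1}{-7}}{2} = 3 + \frac{\left(2 + m\right) \left(- \frac{1}{7}\right)}{2} = 3 + \frac{- \frac{2}{7} - \frac{m}{7}}{2} = 3 - \left(\frac{1}{7} + \frac{m}{14}\right) = \frac{20}{7} - \frac{m}{14}$)
$Q + E{\left(19 \right)} = -2200 + \left(\frac{20}{7} - \frac{19}{14}\right) = -2200 + \frac{3}{2} = - \frac{4397}{2}$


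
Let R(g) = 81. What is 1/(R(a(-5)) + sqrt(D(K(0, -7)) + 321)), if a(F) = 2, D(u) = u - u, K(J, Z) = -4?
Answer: 27/2080 - sqrt(321)/6240 ≈ 0.010110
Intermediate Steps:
D(u) = 0
1/(R(a(-5)) + sqrt(D(K(0, -7)) + 321)) = 1/(81 + sqrt(0 + 321)) = 1/(81 + sqrt(321))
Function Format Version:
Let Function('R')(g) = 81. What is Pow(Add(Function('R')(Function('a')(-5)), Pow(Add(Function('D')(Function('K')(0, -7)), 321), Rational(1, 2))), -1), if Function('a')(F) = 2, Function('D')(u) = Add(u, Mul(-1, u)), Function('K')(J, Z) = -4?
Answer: Add(Rational(27, 2080), Mul(Rational(-1, 6240), Pow(321, Rational(1, 2)))) ≈ 0.010110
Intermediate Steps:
Function('D')(u) = 0
Pow(Add(Function('R')(Function('a')(-5)), Pow(Add(Function('D')(Function('K')(0, -7)), 321), Rational(1, 2))), -1) = Pow(Add(81, Pow(Add(0, 321), Rational(1, 2))), -1) = Pow(Add(81, Pow(321, Rational(1, 2))), -1)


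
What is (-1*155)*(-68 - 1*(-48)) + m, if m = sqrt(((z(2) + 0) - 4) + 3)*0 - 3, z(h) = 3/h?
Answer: 3097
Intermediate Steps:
m = -3 (m = sqrt(((3/2 + 0) - 4) + 3)*0 - 3 = sqrt((3/2 - 4) + 3)*0 - 3 = sqrt(-5/2 + 3)*0 - 3 = sqrt(1/2)*0 - 3 = (sqrt(2)/2)*0 - 3 = 0 - 3 = -3)
(-1*155)*(-68 - 1*(-48)) + m = (-1*155)*(-68 - 1*(-48)) - 3 = -155*(-68 + 48) - 3 = -155*(-20) - 3 = 3100 - 3 = 3097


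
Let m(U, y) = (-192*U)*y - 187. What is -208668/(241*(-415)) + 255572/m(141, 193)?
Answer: 1064746585864/522586676245 ≈ 2.0375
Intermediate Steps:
m(U, y) = -187 - 192*U*y (m(U, y) = -192*U*y - 187 = -187 - 192*U*y)
-208668/(241*(-415)) + 255572/m(141, 193) = -208668/(241*(-415)) + 255572/(-187 - 192*141*193) = -208668/(-100015) + 255572/(-187 - 5224896) = -208668*(-1/100015) + 255572/(-5225083) = 208668/100015 + 255572*(-1/5225083) = 208668/100015 - 255572/5225083 = 1064746585864/522586676245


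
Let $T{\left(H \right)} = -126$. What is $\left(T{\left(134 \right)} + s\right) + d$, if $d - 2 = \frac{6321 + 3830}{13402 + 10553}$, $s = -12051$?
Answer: $- \frac{291641974}{23955} \approx -12175.0$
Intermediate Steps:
$d = \frac{58061}{23955}$ ($d = 2 + \frac{6321 + 3830}{13402 + 10553} = 2 + \frac{10151}{23955} = \frac{58061}{23955} \approx 2.4238$)
$\left(T{\left(134 \right)} + s\right) + d = \left(-126 - 12051\right) + \frac{58061}{23955} = -12177 + \frac{58061}{23955} = - \frac{291641974}{23955}$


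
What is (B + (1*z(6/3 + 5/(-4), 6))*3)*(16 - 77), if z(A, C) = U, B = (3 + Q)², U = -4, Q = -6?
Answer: 183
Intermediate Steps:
B = 9 (B = (3 - 6)² = (-3)² = 9)
z(A, C) = -4
(B + (1*z(6/3 + 5/(-4), 6))*3)*(16 - 77) = (9 + (1*(-4))*3)*(16 - 77) = (9 - 4*3)*(-61) = (9 - 12)*(-61) = -3*(-61) = 183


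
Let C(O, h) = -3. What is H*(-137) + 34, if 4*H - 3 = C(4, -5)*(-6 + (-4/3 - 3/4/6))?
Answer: -26723/32 ≈ -835.09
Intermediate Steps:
H = 203/32 (H = ¾ + (-3*(-6 + (-4/3 - 3/4/6)))/4 = ¾ + (-3*(-6 + (-4*⅓ - 3*¼*(⅙))))/4 = ¾ + (-3*(-6 + (-4/3 - ¾*⅙)))/4 = ¾ + (-3*(-6 + (-4/3 - ⅛)))/4 = ¾ + (-3*(-6 - 35/24))/4 = ¾ + (-3*(-179/24))/4 = ¾ + (¼)*(179/8) = ¾ + 179/32 = 203/32 ≈ 6.3438)
H*(-137) + 34 = (203/32)*(-137) + 34 = -27811/32 + 34 = -26723/32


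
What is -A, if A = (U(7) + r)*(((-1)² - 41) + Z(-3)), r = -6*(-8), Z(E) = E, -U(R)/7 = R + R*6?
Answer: -12685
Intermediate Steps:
U(R) = -49*R (U(R) = -7*(R + R*6) = -7*(R + 6*R) = -49*R)
r = 48
A = 12685 (A = (-49*7 + 48)*(((-1)² - 41) - 3) = (-343 + 48)*((1 - 41) - 3) = -295*(-40 - 3) = -295*(-43) = 12685)
-A = -1*12685 = -12685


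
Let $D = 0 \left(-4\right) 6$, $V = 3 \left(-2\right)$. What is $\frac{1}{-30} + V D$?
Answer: $- \frac{1}{30} \approx -0.033333$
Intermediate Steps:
$V = -6$
$D = 0$ ($D = 0 \cdot 6 = 0$)
$\frac{1}{-30} + V D = \frac{1}{-30} - 0 = - \frac{1}{30} + 0 = - \frac{1}{30}$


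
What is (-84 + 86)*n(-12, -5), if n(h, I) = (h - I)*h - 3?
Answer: 162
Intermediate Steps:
n(h, I) = -3 + h*(h - I) (n(h, I) = h*(h - I) - 3 = -3 + h*(h - I))
(-84 + 86)*n(-12, -5) = (-84 + 86)*(-3 + (-12)² - 1*(-5)*(-12)) = 2*(-3 + 144 - 60) = 2*81 = 162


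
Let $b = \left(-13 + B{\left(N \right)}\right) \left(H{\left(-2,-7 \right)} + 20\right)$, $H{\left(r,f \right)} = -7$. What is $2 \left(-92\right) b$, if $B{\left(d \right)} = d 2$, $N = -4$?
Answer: $50232$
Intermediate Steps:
$B{\left(d \right)} = 2 d$
$b = -273$ ($b = \left(-13 + 2 \left(-4\right)\right) \left(-7 + 20\right) = \left(-13 - 8\right) 13 = \left(-21\right) 13 = -273$)
$2 \left(-92\right) b = 2 \left(-92\right) \left(-273\right) = \left(-184\right) \left(-273\right) = 50232$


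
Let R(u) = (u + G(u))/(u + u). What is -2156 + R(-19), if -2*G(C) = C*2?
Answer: -2156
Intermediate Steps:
G(C) = -C (G(C) = -C*2/2 = -C)
R(u) = 0 (R(u) = (u - u)/(u + u) = 0/((2*u)) = 0*(1/(2*u)) = 0)
-2156 + R(-19) = -2156 + 0 = -2156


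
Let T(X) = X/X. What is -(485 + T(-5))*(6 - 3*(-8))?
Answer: -14580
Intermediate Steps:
T(X) = 1
-(485 + T(-5))*(6 - 3*(-8)) = -(485 + 1)*(6 - 3*(-8)) = -486*(6 + 24) = -486*30 = -1*14580 = -14580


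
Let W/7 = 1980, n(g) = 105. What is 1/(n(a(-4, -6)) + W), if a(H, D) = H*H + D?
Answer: 1/13965 ≈ 7.1608e-5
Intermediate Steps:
a(H, D) = D + H**2 (a(H, D) = H**2 + D = D + H**2)
W = 13860 (W = 7*1980 = 13860)
1/(n(a(-4, -6)) + W) = 1/(105 + 13860) = 1/13965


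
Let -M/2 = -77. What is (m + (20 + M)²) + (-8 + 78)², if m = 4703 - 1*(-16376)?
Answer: 56255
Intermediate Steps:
M = 154 (M = -2*(-77) = 154)
m = 21079 (m = 4703 + 16376 = 21079)
(m + (20 + M)²) + (-8 + 78)² = (21079 + (20 + 154)²) + (-8 + 78)² = (21079 + 174²) + 70² = (21079 + 30276) + 4900 = 51355 + 4900 = 56255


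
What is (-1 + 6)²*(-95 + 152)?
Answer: 1425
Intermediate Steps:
(-1 + 6)²*(-95 + 152) = 5²*57 = 25*57 = 1425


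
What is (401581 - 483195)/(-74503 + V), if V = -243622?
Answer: 81614/318125 ≈ 0.25655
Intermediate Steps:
(401581 - 483195)/(-74503 + V) = (401581 - 483195)/(-74503 - 243622) = -81614/(-318125) = -81614*(-1/318125) = 81614/318125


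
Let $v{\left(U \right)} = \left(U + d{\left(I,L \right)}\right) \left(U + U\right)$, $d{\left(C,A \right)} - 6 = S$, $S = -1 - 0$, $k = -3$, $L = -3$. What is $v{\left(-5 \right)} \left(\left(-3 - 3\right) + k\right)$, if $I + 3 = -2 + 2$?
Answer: $0$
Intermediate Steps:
$S = -1$ ($S = -1 + 0 = -1$)
$I = -3$ ($I = -3 + \left(-2 + 2\right) = -3 + 0 = -3$)
$d{\left(C,A \right)} = 5$ ($d{\left(C,A \right)} = 6 - 1 = 5$)
$v{\left(U \right)} = 2 U \left(5 + U\right)$ ($v{\left(U \right)} = \left(U + 5\right) \left(U + U\right) = \left(5 + U\right) 2 U = 2 U \left(5 + U\right)$)
$v{\left(-5 \right)} \left(\left(-3 - 3\right) + k\right) = 2 \left(-5\right) \left(5 - 5\right) \left(\left(-3 - 3\right) - 3\right) = 2 \left(-5\right) 0 \left(\left(-3 - 3\right) - 3\right) = 0 \left(-6 - 3\right) = 0 \left(-9\right) = 0$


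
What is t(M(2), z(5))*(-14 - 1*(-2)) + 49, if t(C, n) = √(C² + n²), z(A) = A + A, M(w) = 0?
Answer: -71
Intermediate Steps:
z(A) = 2*A
t(M(2), z(5))*(-14 - 1*(-2)) + 49 = √(0² + (2*5)²)*(-14 - 1*(-2)) + 49 = √(0 + 10²)*(-14 + 2) + 49 = √(0 + 100)*(-12) + 49 = √100*(-12) + 49 = 10*(-12) + 49 = -120 + 49 = -71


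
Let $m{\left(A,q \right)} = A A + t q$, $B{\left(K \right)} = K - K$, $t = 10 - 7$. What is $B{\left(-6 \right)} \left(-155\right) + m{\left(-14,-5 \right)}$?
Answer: $181$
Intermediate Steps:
$t = 3$
$B{\left(K \right)} = 0$
$m{\left(A,q \right)} = A^{2} + 3 q$ ($m{\left(A,q \right)} = A A + 3 q = A^{2} + 3 q$)
$B{\left(-6 \right)} \left(-155\right) + m{\left(-14,-5 \right)} = 0 \left(-155\right) + \left(\left(-14\right)^{2} + 3 \left(-5\right)\right) = 0 + \left(196 - 15\right) = 0 + 181 = 181$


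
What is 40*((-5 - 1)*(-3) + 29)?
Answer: 1880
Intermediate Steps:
40*((-5 - 1)*(-3) + 29) = 40*(-6*(-3) + 29) = 40*(18 + 29) = 40*47 = 1880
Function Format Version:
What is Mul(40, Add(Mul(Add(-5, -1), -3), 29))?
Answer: 1880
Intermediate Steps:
Mul(40, Add(Mul(Add(-5, -1), -3), 29)) = Mul(40, Add(Mul(-6, -3), 29)) = Mul(40, Add(18, 29)) = Mul(40, 47) = 1880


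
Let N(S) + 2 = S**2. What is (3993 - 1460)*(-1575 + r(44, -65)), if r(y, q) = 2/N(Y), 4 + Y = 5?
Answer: -3994541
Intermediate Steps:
Y = 1 (Y = -4 + 5 = 1)
N(S) = -2 + S**2
r(y, q) = -2 (r(y, q) = 2/(-2 + 1**2) = 2/(-2 + 1) = 2/(-1) = 2*(-1) = -2)
(3993 - 1460)*(-1575 + r(44, -65)) = (3993 - 1460)*(-1575 - 2) = 2533*(-1577) = -3994541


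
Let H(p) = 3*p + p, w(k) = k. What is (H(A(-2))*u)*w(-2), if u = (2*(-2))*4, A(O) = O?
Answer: -256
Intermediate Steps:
H(p) = 4*p
u = -16 (u = -4*4 = -16)
(H(A(-2))*u)*w(-2) = ((4*(-2))*(-16))*(-2) = -8*(-16)*(-2) = 128*(-2) = -256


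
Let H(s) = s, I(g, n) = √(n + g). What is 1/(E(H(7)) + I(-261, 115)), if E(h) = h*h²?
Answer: 343/117795 - I*√146/117795 ≈ 0.0029118 - 0.00010258*I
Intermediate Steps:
I(g, n) = √(g + n)
E(h) = h³
1/(E(H(7)) + I(-261, 115)) = 1/(7³ + √(-261 + 115)) = 1/(343 + √(-146)) = 1/(343 + I*√146)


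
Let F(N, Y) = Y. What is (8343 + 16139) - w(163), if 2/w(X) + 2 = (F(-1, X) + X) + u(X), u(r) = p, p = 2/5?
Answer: 19854897/811 ≈ 24482.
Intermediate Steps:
p = 2/5 (p = 2*(1/5) = 2/5 ≈ 0.40000)
u(r) = 2/5
w(X) = 2/(-8/5 + 2*X) (w(X) = 2/(-2 + ((X + X) + 2/5)) = 2/(-2 + (2*X + 2/5)) = 2/(-2 + (2/5 + 2*X)) = 2/(-8/5 + 2*X))
(8343 + 16139) - w(163) = (8343 + 16139) - 5/(-4 + 5*163) = 24482 - 5/(-4 + 815) = 24482 - 5/811 = 19854897/811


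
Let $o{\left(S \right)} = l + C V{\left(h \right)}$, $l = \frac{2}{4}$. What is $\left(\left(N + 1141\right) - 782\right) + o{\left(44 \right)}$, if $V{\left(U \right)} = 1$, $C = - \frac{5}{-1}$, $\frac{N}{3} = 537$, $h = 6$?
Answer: $\frac{3951}{2} \approx 1975.5$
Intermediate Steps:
$N = 1611$ ($N = 3 \cdot 537 = 1611$)
$C = 5$ ($C = \left(-5\right) \left(-1\right) = 5$)
$l = \frac{1}{2}$ ($l = 2 \cdot \frac{1}{4} = \frac{1}{2} \approx 0.5$)
$o{\left(S \right)} = \frac{11}{2}$ ($o{\left(S \right)} = \frac{1}{2} + 5 \cdot 1 = \frac{1}{2} + 5 = \frac{11}{2}$)
$\left(\left(N + 1141\right) - 782\right) + o{\left(44 \right)} = \left(\left(1611 + 1141\right) - 782\right) + \frac{11}{2} = \left(2752 - 782\right) + \frac{11}{2} = 1970 + \frac{11}{2} = \frac{3951}{2}$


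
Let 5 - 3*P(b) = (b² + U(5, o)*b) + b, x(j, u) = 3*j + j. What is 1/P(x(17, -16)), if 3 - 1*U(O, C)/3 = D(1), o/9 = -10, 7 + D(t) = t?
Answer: -3/6523 ≈ -0.00045991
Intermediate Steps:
D(t) = -7 + t
o = -90 (o = 9*(-10) = -90)
x(j, u) = 4*j
U(O, C) = 27 (U(O, C) = 9 - 3*(-7 + 1) = 9 - 3*(-6) = 9 + 18 = 27)
P(b) = 5/3 - 28*b/3 - b²/3 (P(b) = 5/3 - ((b² + 27*b) + b)/3 = 5/3 - (b² + 28*b)/3 = 5/3 + (-28*b/3 - b²/3) = 5/3 - 28*b/3 - b²/3)
1/P(x(17, -16)) = 1/(5/3 - 112*17/3 - (4*17)²/3) = 1/(5/3 - 28/3*68 - ⅓*68²) = 1/(5/3 - 1904/3 - ⅓*4624) = 1/(5/3 - 1904/3 - 4624/3) = 1/(-6523/3) = -3/6523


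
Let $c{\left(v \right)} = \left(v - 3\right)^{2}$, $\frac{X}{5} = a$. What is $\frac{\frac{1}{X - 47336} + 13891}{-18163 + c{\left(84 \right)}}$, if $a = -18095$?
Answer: $- \frac{957166300}{799441611} \approx -1.1973$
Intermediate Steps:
$X = -90475$ ($X = 5 \left(-18095\right) = -90475$)
$c{\left(v \right)} = \left(-3 + v\right)^{2}$
$\frac{\frac{1}{X - 47336} + 13891}{-18163 + c{\left(84 \right)}} = \frac{\frac{1}{-90475 - 47336} + 13891}{-18163 + \left(-3 + 84\right)^{2}} = \frac{\frac{1}{-137811} + 13891}{-18163 + 81^{2}} = \frac{- \frac{1}{137811} + 13891}{-18163 + 6561} = \frac{1914332600}{137811 \left(-11602\right)} = \frac{1914332600}{137811} \left(- \frac{1}{11602}\right) = - \frac{957166300}{799441611}$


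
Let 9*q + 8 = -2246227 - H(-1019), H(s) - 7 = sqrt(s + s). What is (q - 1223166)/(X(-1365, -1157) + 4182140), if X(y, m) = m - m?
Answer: -3313684/9409815 - I*sqrt(2038)/37639260 ≈ -0.35215 - 1.1994e-6*I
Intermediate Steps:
X(y, m) = 0
H(s) = 7 + sqrt(2)*sqrt(s) (H(s) = 7 + sqrt(s + s) = 7 + sqrt(2*s) = 7 + sqrt(2)*sqrt(s))
q = -2246242/9 - I*sqrt(2038)/9 (q = -8/9 + (-2246227 - (7 + sqrt(2)*sqrt(-1019)))/9 = -8/9 + (-2246227 - (7 + sqrt(2)*(I*sqrt(1019))))/9 = -8/9 + (-2246227 - (7 + I*sqrt(2038)))/9 = -8/9 + (-2246227 + (-7 - I*sqrt(2038)))/9 = -8/9 + (-2246234 - I*sqrt(2038))/9 = -8/9 + (-2246234/9 - I*sqrt(2038)/9) = -2246242/9 - I*sqrt(2038)/9 ≈ -2.4958e+5 - 5.016*I)
(q - 1223166)/(X(-1365, -1157) + 4182140) = ((-2246242/9 - I*sqrt(2038)/9) - 1223166)/(0 + 4182140) = (-13254736/9 - I*sqrt(2038)/9)/4182140 = (-13254736/9 - I*sqrt(2038)/9)*(1/4182140) = -3313684/9409815 - I*sqrt(2038)/37639260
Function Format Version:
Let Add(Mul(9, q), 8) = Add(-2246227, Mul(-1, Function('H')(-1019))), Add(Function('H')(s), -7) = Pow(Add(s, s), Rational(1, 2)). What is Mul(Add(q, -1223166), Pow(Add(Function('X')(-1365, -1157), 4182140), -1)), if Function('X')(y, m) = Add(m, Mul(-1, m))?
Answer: Add(Rational(-3313684, 9409815), Mul(Rational(-1, 37639260), I, Pow(2038, Rational(1, 2)))) ≈ Add(-0.35215, Mul(-1.1994e-6, I))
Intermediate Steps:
Function('X')(y, m) = 0
Function('H')(s) = Add(7, Mul(Pow(2, Rational(1, 2)), Pow(s, Rational(1, 2)))) (Function('H')(s) = Add(7, Pow(Add(s, s), Rational(1, 2))) = Add(7, Pow(Mul(2, s), Rational(1, 2))) = Add(7, Mul(Pow(2, Rational(1, 2)), Pow(s, Rational(1, 2)))))
q = Add(Rational(-2246242, 9), Mul(Rational(-1, 9), I, Pow(2038, Rational(1, 2)))) (q = Add(Rational(-8, 9), Mul(Rational(1, 9), Add(-2246227, Mul(-1, Add(7, Mul(Pow(2, Rational(1, 2)), Pow(-1019, Rational(1, 2)))))))) = Add(Rational(-8, 9), Mul(Rational(1, 9), Add(-2246227, Mul(-1, Add(7, Mul(Pow(2, Rational(1, 2)), Mul(I, Pow(1019, Rational(1, 2))))))))) = Add(Rational(-8, 9), Mul(Rational(1, 9), Add(-2246227, Mul(-1, Add(7, Mul(I, Pow(2038, Rational(1, 2)))))))) = Add(Rational(-8, 9), Mul(Rational(1, 9), Add(-2246227, Add(-7, Mul(-1, I, Pow(2038, Rational(1, 2))))))) = Add(Rational(-8, 9), Mul(Rational(1, 9), Add(-2246234, Mul(-1, I, Pow(2038, Rational(1, 2)))))) = Add(Rational(-8, 9), Add(Rational(-2246234, 9), Mul(Rational(-1, 9), I, Pow(2038, Rational(1, 2))))) = Add(Rational(-2246242, 9), Mul(Rational(-1, 9), I, Pow(2038, Rational(1, 2)))) ≈ Add(-2.4958e+5, Mul(-5.0160, I)))
Mul(Add(q, -1223166), Pow(Add(Function('X')(-1365, -1157), 4182140), -1)) = Mul(Add(Add(Rational(-2246242, 9), Mul(Rational(-1, 9), I, Pow(2038, Rational(1, 2)))), -1223166), Pow(Add(0, 4182140), -1)) = Mul(Add(Rational(-13254736, 9), Mul(Rational(-1, 9), I, Pow(2038, Rational(1, 2)))), Pow(4182140, -1)) = Mul(Add(Rational(-13254736, 9), Mul(Rational(-1, 9), I, Pow(2038, Rational(1, 2)))), Rational(1, 4182140)) = Add(Rational(-3313684, 9409815), Mul(Rational(-1, 37639260), I, Pow(2038, Rational(1, 2))))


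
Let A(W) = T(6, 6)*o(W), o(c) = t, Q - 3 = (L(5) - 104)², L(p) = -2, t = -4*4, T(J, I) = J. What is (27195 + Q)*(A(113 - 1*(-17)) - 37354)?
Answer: -1439353300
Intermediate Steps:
t = -16
Q = 11239 (Q = 3 + (-2 - 104)² = 3 + (-106)² = 3 + 11236 = 11239)
o(c) = -16
A(W) = -96 (A(W) = 6*(-16) = -96)
(27195 + Q)*(A(113 - 1*(-17)) - 37354) = (27195 + 11239)*(-96 - 37354) = 38434*(-37450) = -1439353300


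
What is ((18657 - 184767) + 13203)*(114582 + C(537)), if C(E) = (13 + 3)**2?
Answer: -17559534066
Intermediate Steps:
C(E) = 256 (C(E) = 16**2 = 256)
((18657 - 184767) + 13203)*(114582 + C(537)) = ((18657 - 184767) + 13203)*(114582 + 256) = (-166110 + 13203)*114838 = -152907*114838 = -17559534066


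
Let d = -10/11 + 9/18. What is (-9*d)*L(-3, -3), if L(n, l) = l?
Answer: -243/22 ≈ -11.045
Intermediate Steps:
d = -9/22 (d = -10*1/11 + 9*(1/18) = -10/11 + ½ = -9/22 ≈ -0.40909)
(-9*d)*L(-3, -3) = -9*(-9/22)*(-3) = (81/22)*(-3) = -243/22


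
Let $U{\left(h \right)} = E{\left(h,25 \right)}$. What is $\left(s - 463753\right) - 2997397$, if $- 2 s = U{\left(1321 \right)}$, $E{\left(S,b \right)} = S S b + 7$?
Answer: $-25274166$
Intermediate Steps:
$E{\left(S,b \right)} = 7 + b S^{2}$ ($E{\left(S,b \right)} = S^{2} b + 7 = b S^{2} + 7 = 7 + b S^{2}$)
$U{\left(h \right)} = 7 + 25 h^{2}$
$s = -21813016$ ($s = - \frac{7 + 25 \cdot 1321^{2}}{2} = - \frac{7 + 25 \cdot 1745041}{2} = - \frac{7 + 43626025}{2} = \left(- \frac{1}{2}\right) 43626032 = -21813016$)
$\left(s - 463753\right) - 2997397 = \left(-21813016 - 463753\right) - 2997397 = -22276769 - 2997397 = -25274166$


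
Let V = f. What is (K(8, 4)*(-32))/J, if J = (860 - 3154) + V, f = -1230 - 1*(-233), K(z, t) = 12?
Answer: 128/1097 ≈ 0.11668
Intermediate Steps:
f = -997 (f = -1230 + 233 = -997)
V = -997
J = -3291 (J = (860 - 3154) - 997 = -2294 - 997 = -3291)
(K(8, 4)*(-32))/J = (12*(-32))/(-3291) = -384*(-1/3291) = 128/1097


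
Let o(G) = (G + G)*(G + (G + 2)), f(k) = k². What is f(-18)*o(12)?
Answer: 202176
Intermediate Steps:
o(G) = 2*G*(2 + 2*G) (o(G) = (2*G)*(G + (2 + G)) = (2*G)*(2 + 2*G) = 2*G*(2 + 2*G))
f(-18)*o(12) = (-18)²*(4*12*(1 + 12)) = 324*(4*12*13) = 324*624 = 202176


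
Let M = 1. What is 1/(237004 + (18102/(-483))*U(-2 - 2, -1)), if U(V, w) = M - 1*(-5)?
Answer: 23/5445920 ≈ 4.2233e-6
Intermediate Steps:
U(V, w) = 6 (U(V, w) = 1 - 1*(-5) = 1 + 5 = 6)
1/(237004 + (18102/(-483))*U(-2 - 2, -1)) = 1/(237004 + (18102/(-483))*6) = 1/(237004 + (18102*(-1/483))*6) = 1/(237004 - 862/23*6) = 1/(237004 - 5172/23) = 1/(5445920/23) = 23/5445920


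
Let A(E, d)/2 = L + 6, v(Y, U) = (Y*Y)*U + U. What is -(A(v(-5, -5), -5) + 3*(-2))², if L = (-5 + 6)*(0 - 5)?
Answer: -16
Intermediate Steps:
v(Y, U) = U + U*Y² (v(Y, U) = Y²*U + U = U*Y² + U = U + U*Y²)
L = -5 (L = 1*(-5) = -5)
A(E, d) = 2 (A(E, d) = 2*(-5 + 6) = 2*1 = 2)
-(A(v(-5, -5), -5) + 3*(-2))² = -(2 + 3*(-2))² = -(2 - 6)² = -1*(-4)² = -1*16 = -16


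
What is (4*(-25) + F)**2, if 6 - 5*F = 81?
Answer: 13225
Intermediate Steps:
F = -15 (F = 6/5 - 1/5*81 = 6/5 - 81/5 = -15)
(4*(-25) + F)**2 = (4*(-25) - 15)**2 = (-100 - 15)**2 = (-115)**2 = 13225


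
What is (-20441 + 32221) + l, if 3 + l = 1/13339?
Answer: 157093404/13339 ≈ 11777.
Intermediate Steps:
l = -40016/13339 (l = -3 + 1/13339 = -40016/13339 ≈ -2.9999)
(-20441 + 32221) + l = (-20441 + 32221) - 40016/13339 = 11780 - 40016/13339 = 157093404/13339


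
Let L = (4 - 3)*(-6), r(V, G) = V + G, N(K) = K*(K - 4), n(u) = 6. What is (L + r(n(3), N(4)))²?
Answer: 0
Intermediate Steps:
N(K) = K*(-4 + K)
r(V, G) = G + V
L = -6 (L = 1*(-6) = -6)
(L + r(n(3), N(4)))² = (-6 + (4*(-4 + 4) + 6))² = (-6 + (4*0 + 6))² = (-6 + (0 + 6))² = (-6 + 6)² = 0² = 0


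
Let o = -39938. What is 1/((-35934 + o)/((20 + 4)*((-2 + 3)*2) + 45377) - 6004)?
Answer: -45425/272807572 ≈ -0.00016651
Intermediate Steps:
1/((-35934 + o)/((20 + 4)*((-2 + 3)*2) + 45377) - 6004) = 1/((-35934 - 39938)/((20 + 4)*((-2 + 3)*2) + 45377) - 6004) = 1/(-75872/(24*(1*2) + 45377) - 6004) = 1/(-75872/(24*2 + 45377) - 6004) = 1/(-75872/(48 + 45377) - 6004) = 1/(-75872/45425 - 6004) = 1/(-272807572/45425) = -45425/272807572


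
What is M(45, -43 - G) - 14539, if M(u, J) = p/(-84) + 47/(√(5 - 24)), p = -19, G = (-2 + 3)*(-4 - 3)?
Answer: -1221257/84 - 47*I*√19/19 ≈ -14539.0 - 10.783*I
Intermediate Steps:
G = -7 (G = 1*(-7) = -7)
M(u, J) = 19/84 - 47*I*√19/19 (M(u, J) = -19/(-84) + 47/(√(5 - 24)) = -19*(-1/84) + 47/(√(-19)) = 19/84 + 47/((I*√19)) = 19/84 + 47*(-I*√19/19) = 19/84 - 47*I*√19/19)
M(45, -43 - G) - 14539 = (19/84 - 47*I*√19/19) - 14539 = -1221257/84 - 47*I*√19/19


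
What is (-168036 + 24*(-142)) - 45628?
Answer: -217072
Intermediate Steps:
(-168036 + 24*(-142)) - 45628 = (-168036 - 3408) - 45628 = -171444 - 45628 = -217072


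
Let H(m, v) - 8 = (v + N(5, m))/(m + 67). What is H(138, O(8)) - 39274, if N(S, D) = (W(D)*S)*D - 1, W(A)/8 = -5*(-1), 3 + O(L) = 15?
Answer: -8021919/205 ≈ -39131.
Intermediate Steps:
O(L) = 12 (O(L) = -3 + 15 = 12)
W(A) = 40 (W(A) = 8*(-5*(-1)) = 8*5 = 40)
N(S, D) = -1 + 40*D*S (N(S, D) = (40*S)*D - 1 = 40*D*S - 1 = -1 + 40*D*S)
H(m, v) = 8 + (-1 + v + 200*m)/(67 + m) (H(m, v) = 8 + (v + (-1 + 40*m*5))/(m + 67) = 8 + (v + (-1 + 200*m))/(67 + m) = 8 + (-1 + v + 200*m)/(67 + m))
H(138, O(8)) - 39274 = (535 + 12 + 208*138)/(67 + 138) - 39274 = (535 + 12 + 28704)/205 - 39274 = (1/205)*29251 - 39274 = 29251/205 - 39274 = -8021919/205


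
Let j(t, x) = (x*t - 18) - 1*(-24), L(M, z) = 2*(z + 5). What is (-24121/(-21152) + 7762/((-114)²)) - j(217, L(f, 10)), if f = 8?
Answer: -447678662983/68722848 ≈ -6514.3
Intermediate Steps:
L(M, z) = 10 + 2*z (L(M, z) = 2*(5 + z) = 10 + 2*z)
j(t, x) = 6 + t*x (j(t, x) = (t*x - 18) + 24 = (-18 + t*x) + 24 = 6 + t*x)
(-24121/(-21152) + 7762/((-114)²)) - j(217, L(f, 10)) = (-24121/(-21152) + 7762/((-114)²)) - (6 + 217*(10 + 2*10)) = (-24121*(-1/21152) + 7762/12996) - (6 + 217*(10 + 20)) = (24121/21152 + 7762*(1/12996)) - (6 + 217*30) = (24121/21152 + 3881/6498) - (6 + 6510) = 119414585/68722848 - 1*6516 = 119414585/68722848 - 6516 = -447678662983/68722848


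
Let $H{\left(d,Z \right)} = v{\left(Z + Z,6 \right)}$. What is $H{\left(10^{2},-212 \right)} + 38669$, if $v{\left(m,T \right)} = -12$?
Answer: $38657$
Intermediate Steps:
$H{\left(d,Z \right)} = -12$
$H{\left(10^{2},-212 \right)} + 38669 = -12 + 38669 = 38657$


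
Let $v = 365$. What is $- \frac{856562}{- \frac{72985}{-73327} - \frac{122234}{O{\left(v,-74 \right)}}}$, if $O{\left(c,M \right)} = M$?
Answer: $- \frac{1161968752819}{2242113352} \approx -518.25$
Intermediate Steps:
$- \frac{856562}{- \frac{72985}{-73327} - \frac{122234}{O{\left(v,-74 \right)}}} = - \frac{856562}{- \frac{72985}{-73327} - \frac{122234}{-74}} = - \frac{856562}{\left(-72985\right) \left(- \frac{1}{73327}\right) - - \frac{61117}{37}} = - \frac{856562}{\frac{72985}{73327} + \frac{61117}{37}} = - \frac{856562}{\frac{4484226704}{2713099}} = \left(-856562\right) \frac{2713099}{4484226704} = - \frac{1161968752819}{2242113352}$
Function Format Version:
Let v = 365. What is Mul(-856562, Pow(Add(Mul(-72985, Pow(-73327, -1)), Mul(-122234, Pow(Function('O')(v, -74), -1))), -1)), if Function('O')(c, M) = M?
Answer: Rational(-1161968752819, 2242113352) ≈ -518.25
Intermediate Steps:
Mul(-856562, Pow(Add(Mul(-72985, Pow(-73327, -1)), Mul(-122234, Pow(Function('O')(v, -74), -1))), -1)) = Mul(-856562, Pow(Add(Mul(-72985, Pow(-73327, -1)), Mul(-122234, Pow(-74, -1))), -1)) = Mul(-856562, Pow(Add(Mul(-72985, Rational(-1, 73327)), Mul(-122234, Rational(-1, 74))), -1)) = Mul(-856562, Pow(Add(Rational(72985, 73327), Rational(61117, 37)), -1)) = Mul(-856562, Pow(Rational(4484226704, 2713099), -1)) = Mul(-856562, Rational(2713099, 4484226704)) = Rational(-1161968752819, 2242113352)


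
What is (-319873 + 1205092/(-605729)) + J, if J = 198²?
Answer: -170010557793/605729 ≈ -2.8067e+5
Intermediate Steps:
J = 39204
(-319873 + 1205092/(-605729)) + J = (-319873 + 1205092/(-605729)) + 39204 = (-319873 + 1205092*(-1/605729)) + 39204 = (-319873 - 1205092/605729) + 39204 = -193757557509/605729 + 39204 = -170010557793/605729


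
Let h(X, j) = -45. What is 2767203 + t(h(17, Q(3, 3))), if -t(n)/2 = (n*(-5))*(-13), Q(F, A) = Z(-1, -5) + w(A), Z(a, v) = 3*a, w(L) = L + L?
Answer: 2773053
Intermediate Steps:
w(L) = 2*L
Q(F, A) = -3 + 2*A (Q(F, A) = 3*(-1) + 2*A = -3 + 2*A)
t(n) = -130*n (t(n) = -2*n*(-5)*(-13) = -2*(-5*n)*(-13) = -130*n)
2767203 + t(h(17, Q(3, 3))) = 2767203 - 130*(-45) = 2767203 + 5850 = 2773053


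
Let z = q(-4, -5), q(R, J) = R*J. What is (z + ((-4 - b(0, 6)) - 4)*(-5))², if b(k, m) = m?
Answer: 8100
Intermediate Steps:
q(R, J) = J*R
z = 20 (z = -5*(-4) = 20)
(z + ((-4 - b(0, 6)) - 4)*(-5))² = (20 + ((-4 - 1*6) - 4)*(-5))² = (20 + ((-4 - 6) - 4)*(-5))² = (20 + (-10 - 4)*(-5))² = (20 - 14*(-5))² = (20 + 70)² = 90² = 8100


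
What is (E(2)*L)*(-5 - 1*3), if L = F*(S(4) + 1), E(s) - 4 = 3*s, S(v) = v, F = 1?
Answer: -400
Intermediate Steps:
E(s) = 4 + 3*s
L = 5 (L = 1*(4 + 1) = 1*5 = 5)
(E(2)*L)*(-5 - 1*3) = ((4 + 3*2)*5)*(-5 - 1*3) = ((4 + 6)*5)*(-5 - 3) = (10*5)*(-8) = 50*(-8) = -400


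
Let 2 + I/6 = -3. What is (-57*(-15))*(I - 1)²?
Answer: 821655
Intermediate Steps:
I = -30 (I = -12 + 6*(-3) = -12 - 18 = -30)
(-57*(-15))*(I - 1)² = (-57*(-15))*(-30 - 1)² = 855*(-31)² = 855*961 = 821655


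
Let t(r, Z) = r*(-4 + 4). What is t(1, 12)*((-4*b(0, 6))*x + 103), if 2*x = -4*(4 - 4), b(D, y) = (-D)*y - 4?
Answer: 0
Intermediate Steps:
t(r, Z) = 0 (t(r, Z) = r*0 = 0)
b(D, y) = -4 - D*y (b(D, y) = -D*y - 4 = -4 - D*y)
x = 0 (x = (-4*(4 - 4))/2 = (-4*0)/2 = (½)*0 = 0)
t(1, 12)*((-4*b(0, 6))*x + 103) = 0*(-4*(-4 - 1*0*6)*0 + 103) = 0*(-4*(-4 + 0)*0 + 103) = 0*(-4*(-4)*0 + 103) = 0*(16*0 + 103) = 0*(0 + 103) = 0*103 = 0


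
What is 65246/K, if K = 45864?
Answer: 32623/22932 ≈ 1.4226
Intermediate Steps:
65246/K = 65246/45864 = 65246*(1/45864) = 32623/22932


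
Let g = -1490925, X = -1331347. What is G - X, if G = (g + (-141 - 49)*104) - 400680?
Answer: -580018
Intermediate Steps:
G = -1911365 (G = (-1490925 + (-141 - 49)*104) - 400680 = (-1490925 - 190*104) - 400680 = (-1490925 - 19760) - 400680 = -1510685 - 400680 = -1911365)
G - X = -1911365 - 1*(-1331347) = -1911365 + 1331347 = -580018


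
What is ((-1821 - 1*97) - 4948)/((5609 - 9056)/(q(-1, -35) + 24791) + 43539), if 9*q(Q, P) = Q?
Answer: -1531928188/9714303579 ≈ -0.15770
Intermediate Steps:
q(Q, P) = Q/9
((-1821 - 1*97) - 4948)/((5609 - 9056)/(q(-1, -35) + 24791) + 43539) = ((-1821 - 1*97) - 4948)/((5609 - 9056)/((⅑)*(-1) + 24791) + 43539) = ((-1821 - 97) - 4948)/(-3447/(-⅑ + 24791) + 43539) = (-1918 - 4948)/(-3447/223118/9 + 43539) = -6866/(-3447*9/223118 + 43539) = -6866/(-31023/223118 + 43539) = -6866/9714303579/223118 = -6866*223118/9714303579 = -1531928188/9714303579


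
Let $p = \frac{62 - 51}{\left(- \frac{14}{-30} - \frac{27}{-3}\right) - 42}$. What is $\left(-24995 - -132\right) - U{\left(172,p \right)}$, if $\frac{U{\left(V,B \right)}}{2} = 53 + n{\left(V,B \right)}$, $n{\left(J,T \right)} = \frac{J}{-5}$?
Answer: $- \frac{124501}{5} \approx -24900.0$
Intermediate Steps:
$p = - \frac{165}{488}$ ($p = \frac{11}{\left(\left(-14\right) \left(- \frac{1}{30}\right) - -9\right) - 42} = \frac{11}{\left(\frac{7}{15} + 9\right) - 42} = \frac{11}{\frac{142}{15} - 42} = \frac{11}{- \frac{488}{15}} = 11 \left(- \frac{15}{488}\right) = - \frac{165}{488} \approx -0.33811$)
$n{\left(J,T \right)} = - \frac{J}{5}$ ($n{\left(J,T \right)} = J \left(- \frac{1}{5}\right) = - \frac{J}{5}$)
$U{\left(V,B \right)} = 106 - \frac{2 V}{5}$ ($U{\left(V,B \right)} = 2 \left(53 - \frac{V}{5}\right) = 106 - \frac{2 V}{5}$)
$\left(-24995 - -132\right) - U{\left(172,p \right)} = \left(-24995 - -132\right) - \left(106 - \frac{344}{5}\right) = \left(-24995 + 132\right) - \left(106 - \frac{344}{5}\right) = -24863 - \frac{186}{5} = - \frac{124501}{5}$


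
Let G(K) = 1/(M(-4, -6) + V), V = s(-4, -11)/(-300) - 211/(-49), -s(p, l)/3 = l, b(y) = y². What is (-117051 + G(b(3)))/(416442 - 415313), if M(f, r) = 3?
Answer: -4127330411/39809669 ≈ -103.68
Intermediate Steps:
s(p, l) = -3*l
V = 20561/4900 (V = -3*(-11)/(-300) - 211/(-49) = 33*(-1/300) - 211*(-1/49) = -11/100 + 211/49 = 20561/4900 ≈ 4.1961)
G(K) = 4900/35261 (G(K) = 1/(3 + 20561/4900) = 1/(35261/4900) = 4900/35261)
(-117051 + G(b(3)))/(416442 - 415313) = (-117051 + 4900/35261)/(416442 - 415313) = -4127330411/35261/1129 = -4127330411/35261*1/1129 = -4127330411/39809669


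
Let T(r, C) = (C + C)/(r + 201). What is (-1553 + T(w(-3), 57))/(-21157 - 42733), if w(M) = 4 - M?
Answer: 32291/1328912 ≈ 0.024299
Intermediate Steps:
T(r, C) = 2*C/(201 + r) (T(r, C) = (2*C)/(201 + r) = 2*C/(201 + r))
(-1553 + T(w(-3), 57))/(-21157 - 42733) = (-1553 + 2*57/(201 + (4 - 1*(-3))))/(-21157 - 42733) = (-1553 + 2*57/(201 + (4 + 3)))/(-63890) = (-1553 + 2*57/(201 + 7))*(-1/63890) = (-1553 + 2*57/208)*(-1/63890) = (-1553 + 2*57*(1/208))*(-1/63890) = (-1553 + 57/104)*(-1/63890) = -161455/104*(-1/63890) = 32291/1328912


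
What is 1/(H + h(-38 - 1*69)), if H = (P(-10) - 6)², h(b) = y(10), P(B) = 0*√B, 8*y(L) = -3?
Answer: 8/285 ≈ 0.028070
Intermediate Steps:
y(L) = -3/8 (y(L) = (⅛)*(-3) = -3/8)
P(B) = 0
h(b) = -3/8
H = 36 (H = (0 - 6)² = (-6)² = 36)
1/(H + h(-38 - 1*69)) = 1/(36 - 3/8) = 1/(285/8) = 8/285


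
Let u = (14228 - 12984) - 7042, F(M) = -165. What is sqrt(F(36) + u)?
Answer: I*sqrt(5963) ≈ 77.22*I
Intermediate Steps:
u = -5798 (u = 1244 - 7042 = -5798)
sqrt(F(36) + u) = sqrt(-165 - 5798) = sqrt(-5963) = I*sqrt(5963)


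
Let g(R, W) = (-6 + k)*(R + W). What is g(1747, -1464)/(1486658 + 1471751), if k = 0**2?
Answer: -1698/2958409 ≈ -0.00057396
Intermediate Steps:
k = 0
g(R, W) = -6*R - 6*W (g(R, W) = (-6 + 0)*(R + W) = -6*(R + W) = -6*R - 6*W)
g(1747, -1464)/(1486658 + 1471751) = (-6*1747 - 6*(-1464))/(1486658 + 1471751) = (-10482 + 8784)/2958409 = -1698*1/2958409 = -1698/2958409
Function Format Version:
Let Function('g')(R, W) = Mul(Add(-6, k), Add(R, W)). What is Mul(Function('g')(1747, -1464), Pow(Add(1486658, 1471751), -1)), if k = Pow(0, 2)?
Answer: Rational(-1698, 2958409) ≈ -0.00057396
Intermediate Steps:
k = 0
Function('g')(R, W) = Add(Mul(-6, R), Mul(-6, W)) (Function('g')(R, W) = Mul(Add(-6, 0), Add(R, W)) = Mul(-6, Add(R, W)) = Add(Mul(-6, R), Mul(-6, W)))
Mul(Function('g')(1747, -1464), Pow(Add(1486658, 1471751), -1)) = Mul(Add(Mul(-6, 1747), Mul(-6, -1464)), Pow(Add(1486658, 1471751), -1)) = Mul(Add(-10482, 8784), Pow(2958409, -1)) = Mul(-1698, Rational(1, 2958409)) = Rational(-1698, 2958409)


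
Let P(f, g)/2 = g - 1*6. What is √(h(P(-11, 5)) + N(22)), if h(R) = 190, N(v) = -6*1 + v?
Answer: √206 ≈ 14.353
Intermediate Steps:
P(f, g) = -12 + 2*g (P(f, g) = 2*(g - 1*6) = 2*(g - 6) = 2*(-6 + g) = -12 + 2*g)
N(v) = -6 + v
√(h(P(-11, 5)) + N(22)) = √(190 + (-6 + 22)) = √(190 + 16) = √206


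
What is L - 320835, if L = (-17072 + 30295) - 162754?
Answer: -470366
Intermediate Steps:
L = -149531 (L = 13223 - 162754 = -149531)
L - 320835 = -149531 - 320835 = -470366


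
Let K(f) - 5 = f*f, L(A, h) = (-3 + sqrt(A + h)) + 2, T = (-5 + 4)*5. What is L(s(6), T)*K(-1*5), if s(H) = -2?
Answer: -30 + 30*I*sqrt(7) ≈ -30.0 + 79.373*I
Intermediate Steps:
T = -5 (T = -1*5 = -5)
L(A, h) = -1 + sqrt(A + h)
K(f) = 5 + f**2 (K(f) = 5 + f*f = 5 + f**2)
L(s(6), T)*K(-1*5) = (-1 + sqrt(-2 - 5))*(5 + (-1*5)**2) = (-1 + sqrt(-7))*(5 + (-5)**2) = (-1 + I*sqrt(7))*(5 + 25) = (-1 + I*sqrt(7))*30 = -30 + 30*I*sqrt(7)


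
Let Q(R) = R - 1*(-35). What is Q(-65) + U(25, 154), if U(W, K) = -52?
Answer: -82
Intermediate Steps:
Q(R) = 35 + R (Q(R) = R + 35 = 35 + R)
Q(-65) + U(25, 154) = (35 - 65) - 52 = -30 - 52 = -82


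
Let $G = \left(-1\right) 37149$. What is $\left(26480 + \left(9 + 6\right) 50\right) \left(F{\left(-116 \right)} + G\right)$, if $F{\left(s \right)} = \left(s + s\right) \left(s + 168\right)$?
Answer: $-1340069990$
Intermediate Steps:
$F{\left(s \right)} = 2 s \left(168 + s\right)$
$G = -37149$
$\left(26480 + \left(9 + 6\right) 50\right) \left(F{\left(-116 \right)} + G\right) = \left(26480 + \left(9 + 6\right) 50\right) \left(2 \left(-116\right) \left(168 - 116\right) - 37149\right) = \left(26480 + 15 \cdot 50\right) \left(2 \left(-116\right) 52 - 37149\right) = \left(26480 + 750\right) \left(-12064 - 37149\right) = 27230 \left(-49213\right) = -1340069990$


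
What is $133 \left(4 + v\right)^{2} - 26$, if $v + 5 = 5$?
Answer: $2102$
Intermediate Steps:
$v = 0$ ($v = -5 + 5 = 0$)
$133 \left(4 + v\right)^{2} - 26 = 133 \left(4 + 0\right)^{2} - 26 = 133 \cdot 4^{2} - 26 = 133 \cdot 16 - 26 = 2128 - 26 = 2102$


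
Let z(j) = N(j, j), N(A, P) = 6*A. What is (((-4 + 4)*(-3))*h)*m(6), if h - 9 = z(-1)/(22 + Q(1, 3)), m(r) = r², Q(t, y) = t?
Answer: 0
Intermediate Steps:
z(j) = 6*j
h = 201/23 (h = 9 + (6*(-1))/(22 + 1) = 9 - 6/23 = 201/23 ≈ 8.7391)
(((-4 + 4)*(-3))*h)*m(6) = (((-4 + 4)*(-3))*(201/23))*6² = ((0*(-3))*(201/23))*36 = (0*(201/23))*36 = 0*36 = 0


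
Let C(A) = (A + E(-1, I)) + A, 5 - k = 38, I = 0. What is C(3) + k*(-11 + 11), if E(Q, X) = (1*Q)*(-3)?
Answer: 9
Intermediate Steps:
k = -33 (k = 5 - 1*38 = 5 - 38 = -33)
E(Q, X) = -3*Q (E(Q, X) = Q*(-3) = -3*Q)
C(A) = 3 + 2*A (C(A) = (A - 3*(-1)) + A = (A + 3) + A = (3 + A) + A = 3 + 2*A)
C(3) + k*(-11 + 11) = (3 + 2*3) - 33*(-11 + 11) = (3 + 6) - 33*0 = 9 + 0 = 9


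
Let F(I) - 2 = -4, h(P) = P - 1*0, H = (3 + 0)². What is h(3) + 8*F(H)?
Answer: -13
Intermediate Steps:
H = 9 (H = 3² = 9)
h(P) = P (h(P) = P + 0 = P)
F(I) = -2 (F(I) = 2 - 4 = -2)
h(3) + 8*F(H) = 3 + 8*(-2) = 3 - 16 = -13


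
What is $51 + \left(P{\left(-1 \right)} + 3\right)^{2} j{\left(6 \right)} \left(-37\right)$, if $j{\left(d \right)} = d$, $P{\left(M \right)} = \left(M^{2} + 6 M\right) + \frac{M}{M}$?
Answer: $-171$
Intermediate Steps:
$P{\left(M \right)} = 1 + M^{2} + 6 M$ ($P{\left(M \right)} = \left(M^{2} + 6 M\right) + 1 = 1 + M^{2} + 6 M$)
$51 + \left(P{\left(-1 \right)} + 3\right)^{2} j{\left(6 \right)} \left(-37\right) = 51 + \left(\left(1 + \left(-1\right)^{2} + 6 \left(-1\right)\right) + 3\right)^{2} \cdot 6 \left(-37\right) = 51 + \left(\left(1 + 1 - 6\right) + 3\right)^{2} \cdot 6 \left(-37\right) = 51 + \left(-4 + 3\right)^{2} \cdot 6 \left(-37\right) = 51 + \left(-1\right)^{2} \cdot 6 \left(-37\right) = 51 + 1 \cdot 6 \left(-37\right) = 51 + 6 \left(-37\right) = 51 - 222 = -171$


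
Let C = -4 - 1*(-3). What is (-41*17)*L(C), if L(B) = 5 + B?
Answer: -2788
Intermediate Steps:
C = -1 (C = -4 + 3 = -1)
(-41*17)*L(C) = (-41*17)*(5 - 1) = -697*4 = -2788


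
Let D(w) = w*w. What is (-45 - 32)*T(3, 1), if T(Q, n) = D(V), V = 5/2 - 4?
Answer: -693/4 ≈ -173.25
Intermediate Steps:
V = -3/2 (V = 5*(½) - 4 = 5/2 - 4 = -3/2 ≈ -1.5000)
D(w) = w²
T(Q, n) = 9/4 (T(Q, n) = (-3/2)² = 9/4)
(-45 - 32)*T(3, 1) = (-45 - 32)*(9/4) = -77*9/4 = -693/4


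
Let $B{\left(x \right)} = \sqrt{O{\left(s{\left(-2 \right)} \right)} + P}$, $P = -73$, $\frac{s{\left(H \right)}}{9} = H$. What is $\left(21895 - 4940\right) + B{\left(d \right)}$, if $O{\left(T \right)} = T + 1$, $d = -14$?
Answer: $16955 + 3 i \sqrt{10} \approx 16955.0 + 9.4868 i$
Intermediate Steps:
$s{\left(H \right)} = 9 H$
$O{\left(T \right)} = 1 + T$
$B{\left(x \right)} = 3 i \sqrt{10}$ ($B{\left(x \right)} = \sqrt{\left(1 + 9 \left(-2\right)\right) - 73} = \sqrt{\left(1 - 18\right) - 73} = \sqrt{-17 - 73} = \sqrt{-90} = 3 i \sqrt{10}$)
$\left(21895 - 4940\right) + B{\left(d \right)} = \left(21895 - 4940\right) + 3 i \sqrt{10} = 16955 + 3 i \sqrt{10}$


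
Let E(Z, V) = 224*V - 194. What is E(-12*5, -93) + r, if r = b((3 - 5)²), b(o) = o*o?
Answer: -21010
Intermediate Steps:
E(Z, V) = -194 + 224*V
b(o) = o²
r = 16 (r = ((3 - 5)²)² = ((-2)²)² = 4² = 16)
E(-12*5, -93) + r = (-194 + 224*(-93)) + 16 = (-194 - 20832) + 16 = -21026 + 16 = -21010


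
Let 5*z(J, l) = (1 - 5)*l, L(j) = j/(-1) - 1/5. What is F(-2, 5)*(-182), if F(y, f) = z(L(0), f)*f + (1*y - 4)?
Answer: 4732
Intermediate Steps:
L(j) = -⅕ - j (L(j) = j*(-1) - 1*⅕ = -j - ⅕ = -⅕ - j)
z(J, l) = -4*l/5 (z(J, l) = ((1 - 5)*l)/5 = (-4*l)/5 = -4*l/5)
F(y, f) = -4 + y - 4*f²/5 (F(y, f) = (-4*f/5)*f + (1*y - 4) = -4*f²/5 + (y - 4) = -4*f²/5 + (-4 + y) = -4 + y - 4*f²/5)
F(-2, 5)*(-182) = (-4 - 2 - ⅘*5²)*(-182) = (-4 - 2 - ⅘*25)*(-182) = (-4 - 2 - 20)*(-182) = -26*(-182) = 4732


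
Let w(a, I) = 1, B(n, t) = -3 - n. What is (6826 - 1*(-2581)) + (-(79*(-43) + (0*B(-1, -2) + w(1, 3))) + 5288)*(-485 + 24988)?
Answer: 212793459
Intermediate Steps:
(6826 - 1*(-2581)) + (-(79*(-43) + (0*B(-1, -2) + w(1, 3))) + 5288)*(-485 + 24988) = (6826 - 1*(-2581)) + (-(79*(-43) + (0*(-3 - 1*(-1)) + 1)) + 5288)*(-485 + 24988) = (6826 + 2581) + (-(-3397 + (0*(-3 + 1) + 1)) + 5288)*24503 = 9407 + (-(-3397 + (0*(-2) + 1)) + 5288)*24503 = 9407 + (-(-3397 + (0 + 1)) + 5288)*24503 = 9407 + (-(-3397 + 1) + 5288)*24503 = 9407 + (-1*(-3396) + 5288)*24503 = 9407 + (3396 + 5288)*24503 = 9407 + 8684*24503 = 9407 + 212784052 = 212793459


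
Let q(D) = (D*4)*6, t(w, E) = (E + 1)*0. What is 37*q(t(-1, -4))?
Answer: 0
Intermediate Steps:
t(w, E) = 0 (t(w, E) = (1 + E)*0 = 0)
q(D) = 24*D (q(D) = (4*D)*6 = 24*D)
37*q(t(-1, -4)) = 37*(24*0) = 37*0 = 0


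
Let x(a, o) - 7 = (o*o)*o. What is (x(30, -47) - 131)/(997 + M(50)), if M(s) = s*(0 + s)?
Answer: -103947/3497 ≈ -29.725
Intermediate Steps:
x(a, o) = 7 + o³ (x(a, o) = 7 + (o*o)*o = 7 + o²*o = 7 + o³)
M(s) = s² (M(s) = s*s = s²)
(x(30, -47) - 131)/(997 + M(50)) = ((7 + (-47)³) - 131)/(997 + 50²) = ((7 - 103823) - 131)/(997 + 2500) = (-103816 - 131)/3497 = -103947*1/3497 = -103947/3497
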